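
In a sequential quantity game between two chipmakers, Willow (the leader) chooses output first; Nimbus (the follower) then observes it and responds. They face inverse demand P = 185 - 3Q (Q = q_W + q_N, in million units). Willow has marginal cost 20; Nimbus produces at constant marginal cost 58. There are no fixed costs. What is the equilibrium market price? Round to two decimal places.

Solve by backward induction. Given q_W, the follower Nimbus maximises π_N = (185 - 3q_W - 3q_N)q_N - 58q_N.
∂π_N/∂q_N = 127 - 3q_W - 6q_N = 0 gives the reaction function q_N = (127 - 3q_W)/6.
The leader anticipates this reaction. Substituting into P = 185 - 3Q gives P = 243/2 - (3/2)q_W, so π_W = (243/2 - (3/2)q_W)q_W - 20q_W.
Maximising: ∂π_W/∂q_W = 203/2 - 3q_W = 0, giving q_W = 203/6.
Then q_N = (127 - 3·(203/6))/6 = 17/4.
Total output Q = 457/12, so price P = 185 - 3·(457/12) = 283/4.

70.75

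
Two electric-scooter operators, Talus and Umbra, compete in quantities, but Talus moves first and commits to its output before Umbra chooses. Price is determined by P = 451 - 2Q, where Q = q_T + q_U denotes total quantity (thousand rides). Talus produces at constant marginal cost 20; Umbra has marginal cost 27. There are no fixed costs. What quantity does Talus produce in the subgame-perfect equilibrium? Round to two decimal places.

109.50

The follower Umbra best-responds to any q_T: π_U = (451 - 2Q)q_U - 27q_U.
Setting the follower's marginal profit to zero, 424 - 2q_T - 4q_U = 0, i.e. q_U = (424 - 2q_T)/4.
The leader anticipates this reaction. Substituting into P = 451 - 2Q gives P = 239 - q_T, so π_T = (239 - q_T)q_T - 20q_T.
The leader's first-order condition 219 - 2q_T = 0 yields q_T = 219/2.
Then q_U = (424 - 2·(219/2))/4 = 205/4.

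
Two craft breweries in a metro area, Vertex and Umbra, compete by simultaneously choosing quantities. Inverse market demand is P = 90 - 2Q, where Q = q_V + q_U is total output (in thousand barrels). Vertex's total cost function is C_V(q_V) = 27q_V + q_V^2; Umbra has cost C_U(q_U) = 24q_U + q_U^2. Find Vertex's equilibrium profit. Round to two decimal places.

177.29

Vertex's profit: π_V = (90 - 2Q)q_V - (27q_V + q_V²). Setting ∂π_V/∂q_V = 0: 63 - 6q_V - 2(q_U) = 0.
Umbra's profit: π_U = (90 - 2Q)q_U - (24q_U + q_U²). Setting ∂π_U/∂q_U = 0: 66 - 6q_U - 2(q_V) = 0.
Rearranging gives the reaction functions q_V = (63 - 2q_U)/6 and q_U = (66 - 2q_V)/6.
Substituting one into the other gives q_V = 123/16 and q_U = 135/16.
Price P = 90 - 2·(129/8) = 231/4.
Vertex's profit: (231/4)·(123/16) - 27·(123/16) - (123/16)² = 177.2930.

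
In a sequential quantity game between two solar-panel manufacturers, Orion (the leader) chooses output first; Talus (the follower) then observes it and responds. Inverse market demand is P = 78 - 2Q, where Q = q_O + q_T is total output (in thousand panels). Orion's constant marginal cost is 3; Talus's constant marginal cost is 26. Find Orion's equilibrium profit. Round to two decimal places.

600.25

The follower Talus best-responds to any q_O: π_T = (78 - 2Q)q_T - 26q_T.
∂π_T/∂q_T = 52 - 2q_O - 4q_T = 0 gives the reaction function q_T = (52 - 2q_O)/4.
The leader anticipates this reaction. Substituting into P = 78 - 2Q gives P = 52 - q_O, so π_O = (52 - q_O)q_O - 3q_O.
Leader FOC: 49 - 2q_O = 0, so q_O = 49/2.
Then q_T = (52 - 2·(49/2))/4 = 3/4.
Price P = 78 - 2·(101/4) = 55/2.
Orion's profit: (55/2 - 3)·(49/2) = 600.2500.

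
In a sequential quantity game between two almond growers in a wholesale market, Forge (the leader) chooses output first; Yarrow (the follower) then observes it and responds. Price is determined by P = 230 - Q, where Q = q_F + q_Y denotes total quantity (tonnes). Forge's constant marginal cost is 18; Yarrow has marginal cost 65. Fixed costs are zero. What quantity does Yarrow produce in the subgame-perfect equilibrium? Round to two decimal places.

The follower Yarrow best-responds to any q_F: π_Y = (230 - Q)q_Y - 65q_Y.
∂π_Y/∂q_Y = 165 - q_F - 2q_Y = 0 gives the reaction function q_Y = (165 - q_F)/2.
Forge substitutes q_Y(q_F) into its own profit: π_F = q_F(230 - q_F - (165 - q_F)/2) - 18q_F = (295/2 - (1/2)q_F)q_F - 18q_F.
The leader's first-order condition 259/2 - q_F = 0 yields q_F = 259/2.
Then q_Y = (165 - 259/2)/2 = 71/4.

17.75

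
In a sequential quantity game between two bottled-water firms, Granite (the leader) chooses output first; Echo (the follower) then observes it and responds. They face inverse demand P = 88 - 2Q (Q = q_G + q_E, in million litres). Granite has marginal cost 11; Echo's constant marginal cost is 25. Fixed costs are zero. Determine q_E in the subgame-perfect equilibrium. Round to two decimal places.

4.38

Solve by backward induction. Given q_G, the follower Echo maximises π_E = (88 - 2q_G - 2q_E)q_E - 25q_E.
Follower FOC: 63 - 2q_G - 4q_E = 0, so q_E(q_G) = (63 - 2q_G)/4.
The leader anticipates this reaction. Substituting into P = 88 - 2Q gives P = 113/2 - q_G, so π_G = (113/2 - q_G)q_G - 11q_G.
Maximising: ∂π_G/∂q_G = 91/2 - 2q_G = 0, giving q_G = 91/4.
Then q_E = (63 - 2·(91/4))/4 = 35/8.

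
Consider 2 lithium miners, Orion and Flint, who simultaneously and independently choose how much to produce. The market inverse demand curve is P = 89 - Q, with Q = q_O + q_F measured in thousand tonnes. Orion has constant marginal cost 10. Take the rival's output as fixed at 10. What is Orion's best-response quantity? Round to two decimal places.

34.50

With the rival's output fixed at 10, Orion's profit is π_O = (89 - 10 - q_O)q_O - (10q_O) = (79 - q_O)q_O - (10q_O).
∂π_O/∂q_O = 69 - 2q_O = 0, so q_O = 69/2.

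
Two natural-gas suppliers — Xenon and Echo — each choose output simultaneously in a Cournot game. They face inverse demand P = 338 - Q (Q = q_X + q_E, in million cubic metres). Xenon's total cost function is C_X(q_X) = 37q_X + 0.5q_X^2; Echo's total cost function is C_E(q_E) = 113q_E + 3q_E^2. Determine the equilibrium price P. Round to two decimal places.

226.83

Xenon's profit: π_X = (338 - Q)q_X - (37q_X + (1/2)q_X²). Setting ∂π_X/∂q_X = 0: 301 - 3q_X - (q_E) = 0.
Echo's profit: π_E = (338 - Q)q_E - (113q_E + 3q_E²). Setting ∂π_E/∂q_E = 0: 225 - 8q_E - (q_X) = 0.
Best responses: q_X = (301 - q_E)/3, q_E = (225 - q_X)/8.
Solving the pair: q_X = 94.9130, q_E = 374/23.
Total output Q = 111.1739, so price P = 338 - 111.1739 = 226.8261.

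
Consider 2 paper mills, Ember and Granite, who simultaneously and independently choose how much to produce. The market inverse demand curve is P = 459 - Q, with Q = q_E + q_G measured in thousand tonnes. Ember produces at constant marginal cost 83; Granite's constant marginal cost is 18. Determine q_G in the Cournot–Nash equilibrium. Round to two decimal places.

Ember's profit: π_E = (459 - Q)q_E - (83q_E). Setting ∂π_E/∂q_E = 0: 376 - 2q_E - (q_G) = 0.
Granite's profit: π_G = (459 - Q)q_G - (18q_G). Setting ∂π_G/∂q_G = 0: 441 - 2q_G - (q_E) = 0.
So q_E = (376 - q_G)/2 and q_G = (441 - q_E)/2.
Substituting one into the other gives q_E = 311/3 and q_G = 506/3.

168.67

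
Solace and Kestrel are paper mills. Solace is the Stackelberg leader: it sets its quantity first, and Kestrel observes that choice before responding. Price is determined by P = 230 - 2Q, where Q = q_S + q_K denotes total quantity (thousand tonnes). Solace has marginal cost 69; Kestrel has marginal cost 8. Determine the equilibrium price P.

The follower Kestrel best-responds to any q_S: π_K = (230 - 2Q)q_K - 8q_K.
Follower FOC: 222 - 2q_S - 4q_K = 0, so q_K(q_S) = (222 - 2q_S)/4.
The leader anticipates this reaction. Substituting into P = 230 - 2Q gives P = 119 - q_S, so π_S = (119 - q_S)q_S - 69q_S.
The leader's first-order condition 50 - 2q_S = 0 yields q_S = 25.
Then q_K = (222 - 2·25)/4 = 43.
Total output Q = 68, so price P = 230 - 2·68 = 94.

94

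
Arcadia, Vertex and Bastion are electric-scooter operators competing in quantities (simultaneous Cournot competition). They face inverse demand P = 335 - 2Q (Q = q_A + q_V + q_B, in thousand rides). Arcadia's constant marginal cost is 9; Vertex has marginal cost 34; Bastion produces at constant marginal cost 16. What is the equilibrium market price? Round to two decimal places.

Arcadia's profit: π_A = (335 - 2Q)q_A - (9q_A). Setting ∂π_A/∂q_A = 0: 326 - 4q_A - 2(q_V + q_B) = 0.
Vertex's profit: π_V = (335 - 2Q)q_V - (34q_V). Setting ∂π_V/∂q_V = 0: 301 - 4q_V - 2(q_A + q_B) = 0.
Bastion's profit: π_B = (335 - 2Q)q_B - (16q_B). Setting ∂π_B/∂q_B = 0: 319 - 4q_B - 2(q_A + q_V) = 0.
Adding the 3 conditions: 946 − 4Q − 4Q = 0, i.e. Q = 473/4.
Back-substituting: q_A = (326 − 473/2)/2 = 179/4, q_V = (301 − 473/2)/2 = 129/4, q_B = (319 − 473/2)/2 = 165/4.
Total output Q = 473/4, so price P = 335 - 2·(473/4) = 197/2.

98.50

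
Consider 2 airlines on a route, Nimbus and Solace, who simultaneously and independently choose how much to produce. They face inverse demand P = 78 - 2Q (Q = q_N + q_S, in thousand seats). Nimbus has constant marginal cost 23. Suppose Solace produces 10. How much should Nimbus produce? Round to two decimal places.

8.75

With the rival's output fixed at 10, Nimbus's profit is π_N = (78 - 2·10 - 2q_N)q_N - (23q_N) = (58 - 2q_N)q_N - (23q_N).
∂π_N/∂q_N = 35 - 4q_N = 0, so q_N = 35/4.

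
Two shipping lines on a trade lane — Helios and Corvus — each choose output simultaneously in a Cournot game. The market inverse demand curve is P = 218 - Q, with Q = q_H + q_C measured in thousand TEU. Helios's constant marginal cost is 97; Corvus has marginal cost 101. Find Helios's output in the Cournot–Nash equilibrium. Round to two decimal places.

Helios's profit: π_H = (218 - Q)q_H - (97q_H). Setting ∂π_H/∂q_H = 0: 121 - 2q_H - (q_C) = 0.
Corvus's profit: π_C = (218 - Q)q_C - (101q_C). Setting ∂π_C/∂q_C = 0: 117 - 2q_C - (q_H) = 0.
Best responses: q_H = (121 - q_C)/2, q_C = (117 - q_H)/2.
Substituting one into the other gives q_H = 125/3 and q_C = 113/3.

41.67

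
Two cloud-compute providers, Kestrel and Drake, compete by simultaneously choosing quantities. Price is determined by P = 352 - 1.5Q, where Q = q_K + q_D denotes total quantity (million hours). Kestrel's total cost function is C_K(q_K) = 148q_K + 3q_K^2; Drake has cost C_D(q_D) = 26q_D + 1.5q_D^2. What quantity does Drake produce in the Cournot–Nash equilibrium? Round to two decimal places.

Kestrel's profit: π_K = (352 - 1.5Q)q_K - (148q_K + 3q_K²). Setting ∂π_K/∂q_K = 0: 204 - 9q_K - (3/2)(q_D) = 0.
Drake's first-order condition: 326 - 6q_D - (3/2)(q_K) = 0.
So q_K = (204 - (3/2)q_D)/9 and q_D = (326 - (3/2)q_K)/6.
Solving the pair: q_K = 980/69, q_D = 1168/23.

50.78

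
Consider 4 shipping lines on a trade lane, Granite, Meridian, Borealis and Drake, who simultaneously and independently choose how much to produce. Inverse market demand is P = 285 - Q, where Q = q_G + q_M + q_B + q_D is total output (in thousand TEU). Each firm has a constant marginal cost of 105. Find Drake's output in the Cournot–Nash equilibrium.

A representative firm's profit is π_i = q_i(285 - Q) - 105q_i.
First-order condition (treating rivals' output as given): 180 - 2q_i - Σ_{j≠i} q_j = 0.
By symmetry each firm produces the same amount; substituting Σ_{j≠i} q_j = 3q_i yields q_i = 180/5 = 36.

36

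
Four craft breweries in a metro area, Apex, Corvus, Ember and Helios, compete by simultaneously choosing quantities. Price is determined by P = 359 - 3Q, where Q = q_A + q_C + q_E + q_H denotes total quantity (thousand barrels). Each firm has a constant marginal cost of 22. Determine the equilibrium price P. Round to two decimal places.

89.40

Each firm earns π_i = (359 - 3Q)q_i - 22q_i.
First-order condition (treating rivals' output as given): 337 - 6q_i - 3·Σ_{j≠i} q_j = 0.
With identical firms every q_j equals q_i, so Σ_{j≠i} q_j = 3q_i and 337 = 15q_i, giving q_i = 337/15.
Total output Q = 1348/15, so price P = 359 - 3·(1348/15) = 447/5.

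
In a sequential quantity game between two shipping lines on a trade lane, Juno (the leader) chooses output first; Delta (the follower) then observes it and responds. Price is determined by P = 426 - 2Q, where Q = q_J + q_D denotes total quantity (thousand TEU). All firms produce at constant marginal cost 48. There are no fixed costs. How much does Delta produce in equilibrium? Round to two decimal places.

47.25

The follower Delta best-responds to any q_J: π_D = (426 - 2Q)q_D - 48q_D.
Setting the follower's marginal profit to zero, 378 - 2q_J - 4q_D = 0, i.e. q_D = (378 - 2q_J)/4.
Juno substitutes q_D(q_J) into its own profit: π_J = q_J(426 - 2q_J - (378 - 2q_J)/2) - 48q_J = (237 - q_J)q_J - 48q_J.
The leader's first-order condition 189 - 2q_J = 0 yields q_J = 189/2.
Then q_D = (378 - 2·(189/2))/4 = 189/4.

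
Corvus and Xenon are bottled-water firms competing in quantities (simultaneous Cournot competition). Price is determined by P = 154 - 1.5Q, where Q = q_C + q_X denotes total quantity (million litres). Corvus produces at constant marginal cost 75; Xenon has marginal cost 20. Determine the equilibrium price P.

83

Corvus's profit: π_C = (154 - 1.5Q)q_C - (75q_C). Setting ∂π_C/∂q_C = 0: 79 - 3q_C - (3/2)(q_X) = 0.
Xenon's profit: π_X = (154 - 1.5Q)q_X - (20q_X). Setting ∂π_X/∂q_X = 0: 134 - 3q_X - (3/2)(q_C) = 0.
So q_C = (79 - (3/2)q_X)/3 and q_X = (134 - (3/2)q_C)/3.
Solving the pair: q_C = 16/3, q_X = 42.
Total output Q = 142/3, so price P = 154 - (3/2)·(142/3) = 83.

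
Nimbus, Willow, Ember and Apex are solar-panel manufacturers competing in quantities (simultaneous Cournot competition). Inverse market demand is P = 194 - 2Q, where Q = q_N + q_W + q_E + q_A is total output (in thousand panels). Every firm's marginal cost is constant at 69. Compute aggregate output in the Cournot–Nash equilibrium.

50

Each firm earns π_i = (194 - 2Q)q_i - 69q_i.
Setting ∂π_i/∂q_i = 0 with rivals' quantities fixed: 125 - 4q_i - 2·Σ_{j≠i} q_j = 0.
With identical firms every q_j equals q_i, so Σ_{j≠i} q_j = 3q_i and 125 = 10q_i, giving q_i = 25/2.
Total output Q = 25/2 + 25/2 + 25/2 + 25/2 = 50.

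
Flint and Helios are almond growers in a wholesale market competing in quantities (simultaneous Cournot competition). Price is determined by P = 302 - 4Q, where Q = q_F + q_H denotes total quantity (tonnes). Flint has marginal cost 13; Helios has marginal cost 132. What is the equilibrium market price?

Flint's profit: π_F = (302 - 4Q)q_F - (13q_F). Setting ∂π_F/∂q_F = 0: 289 - 8q_F - 4(q_H) = 0.
Helios's first-order condition: 170 - 8q_H - 4(q_F) = 0.
Best responses: q_F = (289 - 4q_H)/8, q_H = (170 - 4q_F)/8.
Solving the pair: q_F = 34, q_H = 17/4.
Total output Q = 153/4, so price P = 302 - 4·(153/4) = 149.

149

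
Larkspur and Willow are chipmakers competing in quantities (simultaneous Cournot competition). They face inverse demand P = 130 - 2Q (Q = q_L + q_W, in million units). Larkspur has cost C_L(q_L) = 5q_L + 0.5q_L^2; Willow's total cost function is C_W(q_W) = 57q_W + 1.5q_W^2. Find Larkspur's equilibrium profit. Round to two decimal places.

Larkspur's profit: π_L = (130 - 2Q)q_L - (5q_L + (1/2)q_L²). Setting ∂π_L/∂q_L = 0: 125 - 5q_L - 2(q_W) = 0.
Willow's first-order condition: 73 - 7q_W - 2(q_L) = 0.
Rearranging gives the reaction functions q_L = (125 - 2q_W)/5 and q_W = (73 - 2q_L)/7.
Substituting one into the other gives q_L = 729/31 and q_W = 115/31.
Price P = 130 - 2·(844/31) = 75.5484.
Larkspur's profit: 75.5484·(729/31) - 5·(729/31) - (1/2)(729/31)² = 1382.5208.

1382.52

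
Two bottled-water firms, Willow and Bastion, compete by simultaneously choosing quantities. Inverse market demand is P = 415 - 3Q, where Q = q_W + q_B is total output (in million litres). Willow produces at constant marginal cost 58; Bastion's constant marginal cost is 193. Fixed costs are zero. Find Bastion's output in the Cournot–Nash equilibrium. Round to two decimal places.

Willow's profit: π_W = (415 - 3Q)q_W - (58q_W). Setting ∂π_W/∂q_W = 0: 357 - 6q_W - 3(q_B) = 0.
Bastion's first-order condition: 222 - 6q_B - 3(q_W) = 0.
So q_W = (357 - 3q_B)/6 and q_B = (222 - 3q_W)/6.
Substituting one into the other gives q_W = 164/3 and q_B = 29/3.

9.67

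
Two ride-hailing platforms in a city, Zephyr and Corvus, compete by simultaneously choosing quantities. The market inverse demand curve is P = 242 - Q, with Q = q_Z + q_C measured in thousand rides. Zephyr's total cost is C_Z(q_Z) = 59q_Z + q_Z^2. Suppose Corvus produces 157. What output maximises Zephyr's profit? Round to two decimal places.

6.50

With the rival's output fixed at 157, Zephyr's profit is π_Z = (242 - 157 - q_Z)q_Z - (59q_Z + q_Z²) = (85 - q_Z)q_Z - (59q_Z + q_Z²).
∂π_Z/∂q_Z = 26 - 4q_Z = 0, so q_Z = 13/2.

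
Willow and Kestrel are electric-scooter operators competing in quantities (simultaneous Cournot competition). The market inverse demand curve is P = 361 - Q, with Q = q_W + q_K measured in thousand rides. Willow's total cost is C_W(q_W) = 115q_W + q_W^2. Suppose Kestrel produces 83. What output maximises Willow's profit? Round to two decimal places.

With the rival's output fixed at 83, Willow's profit is π_W = (361 - 83 - q_W)q_W - (115q_W + q_W²) = (278 - q_W)q_W - (115q_W + q_W²).
∂π_W/∂q_W = 163 - 4q_W = 0, so q_W = 163/4.

40.75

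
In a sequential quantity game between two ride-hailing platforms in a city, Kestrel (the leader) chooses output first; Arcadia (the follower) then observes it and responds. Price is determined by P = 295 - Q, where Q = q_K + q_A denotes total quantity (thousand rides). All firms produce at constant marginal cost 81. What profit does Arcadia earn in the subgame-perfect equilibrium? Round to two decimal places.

The follower Arcadia best-responds to any q_K: π_A = (295 - Q)q_A - 81q_A.
∂π_A/∂q_A = 214 - q_K - 2q_A = 0 gives the reaction function q_A = (214 - q_K)/2.
Kestrel substitutes q_A(q_K) into its own profit: π_K = q_K(295 - q_K - (214 - q_K)/2) - 81q_K = (188 - (1/2)q_K)q_K - 81q_K.
The leader's first-order condition 107 - q_K = 0 yields q_K = 107.
Then q_A = (214 - 107)/2 = 107/2.
Price P = 295 - 321/2 = 269/2.
Arcadia's profit: (269/2 - 81)·(107/2) = 2862.2500.

2862.25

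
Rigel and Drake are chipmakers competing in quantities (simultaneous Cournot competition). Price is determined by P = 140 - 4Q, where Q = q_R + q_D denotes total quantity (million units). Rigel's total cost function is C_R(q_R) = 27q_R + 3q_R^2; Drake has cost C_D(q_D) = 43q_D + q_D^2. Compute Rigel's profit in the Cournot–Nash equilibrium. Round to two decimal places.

Rigel's profit: π_R = (140 - 4Q)q_R - (27q_R + 3q_R²). Setting ∂π_R/∂q_R = 0: 113 - 14q_R - 4(q_D) = 0.
Drake's first-order condition: 97 - 10q_D - 4(q_R) = 0.
Rearranging gives the reaction functions q_R = (113 - 4q_D)/14 and q_D = (97 - 4q_R)/10.
Solving the pair: q_R = 371/62, q_D = 453/62.
Price P = 140 - 4·(412/31) = 86.8387.
Rigel's profit: 86.8387·(371/62) - 27·(371/62) - 3(371/62)² = 250.6470.

250.65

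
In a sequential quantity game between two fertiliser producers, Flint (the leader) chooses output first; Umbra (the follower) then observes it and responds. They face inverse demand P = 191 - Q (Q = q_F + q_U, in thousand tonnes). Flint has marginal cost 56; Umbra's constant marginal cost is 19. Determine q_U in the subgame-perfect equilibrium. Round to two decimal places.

61.50

Solve by backward induction. Given q_F, the follower Umbra maximises π_U = (191 - q_F - q_U)q_U - 19q_U.
∂π_U/∂q_U = 172 - q_F - 2q_U = 0 gives the reaction function q_U = (172 - q_F)/2.
The leader anticipates this reaction. Substituting into P = 191 - Q gives P = 105 - (1/2)q_F, so π_F = (105 - (1/2)q_F)q_F - 56q_F.
The leader's first-order condition 49 - q_F = 0 yields q_F = 49.
Then q_U = (172 - 49)/2 = 123/2.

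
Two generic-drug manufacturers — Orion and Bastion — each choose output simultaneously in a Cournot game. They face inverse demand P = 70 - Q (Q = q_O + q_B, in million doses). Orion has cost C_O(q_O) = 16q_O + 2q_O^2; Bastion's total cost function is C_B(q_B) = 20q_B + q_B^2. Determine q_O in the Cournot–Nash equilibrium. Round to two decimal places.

7.22

Orion's profit: π_O = (70 - Q)q_O - (16q_O + 2q_O²). Setting ∂π_O/∂q_O = 0: 54 - 6q_O - (q_B) = 0.
Bastion's first-order condition: 50 - 4q_B - (q_O) = 0.
So q_O = (54 - q_B)/6 and q_B = (50 - q_O)/4.
Solving the pair: q_O = 166/23, q_B = 246/23.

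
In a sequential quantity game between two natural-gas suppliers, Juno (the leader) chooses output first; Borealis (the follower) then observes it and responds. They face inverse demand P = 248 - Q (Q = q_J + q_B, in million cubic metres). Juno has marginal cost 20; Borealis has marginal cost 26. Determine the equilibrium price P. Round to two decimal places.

Solve by backward induction. Given q_J, the follower Borealis maximises π_B = (248 - q_J - q_B)q_B - 26q_B.
Setting the follower's marginal profit to zero, 222 - q_J - 2q_B = 0, i.e. q_B = (222 - q_J)/2.
Juno substitutes q_B(q_J) into its own profit: π_J = q_J(248 - q_J - (222 - q_J)/2) - 20q_J = (137 - (1/2)q_J)q_J - 20q_J.
Maximising: ∂π_J/∂q_J = 117 - q_J = 0, giving q_J = 117.
Then q_B = (222 - 117)/2 = 105/2.
Total output Q = 339/2, so price P = 248 - 339/2 = 157/2.

78.50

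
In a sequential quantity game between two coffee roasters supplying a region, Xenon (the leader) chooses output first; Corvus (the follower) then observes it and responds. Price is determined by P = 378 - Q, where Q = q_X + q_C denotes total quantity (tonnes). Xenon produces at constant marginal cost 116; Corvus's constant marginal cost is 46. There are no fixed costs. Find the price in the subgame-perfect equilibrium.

164

The follower Corvus best-responds to any q_X: π_C = (378 - Q)q_C - 46q_C.
Follower FOC: 332 - q_X - 2q_C = 0, so q_C(q_X) = (332 - q_X)/2.
Xenon substitutes q_C(q_X) into its own profit: π_X = q_X(378 - q_X - (332 - q_X)/2) - 116q_X = (212 - (1/2)q_X)q_X - 116q_X.
Leader FOC: 96 - q_X = 0, so q_X = 96.
Then q_C = (332 - 96)/2 = 118.
Total output Q = 214, so price P = 378 - 214 = 164.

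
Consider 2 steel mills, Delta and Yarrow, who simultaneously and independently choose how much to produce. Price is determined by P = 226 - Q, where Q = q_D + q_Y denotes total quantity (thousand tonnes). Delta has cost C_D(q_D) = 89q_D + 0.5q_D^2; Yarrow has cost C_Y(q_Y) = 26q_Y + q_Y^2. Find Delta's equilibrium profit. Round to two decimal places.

1501.29

Delta's profit: π_D = (226 - Q)q_D - (89q_D + (1/2)q_D²). Setting ∂π_D/∂q_D = 0: 137 - 3q_D - (q_Y) = 0.
Yarrow's first-order condition: 200 - 4q_Y - (q_D) = 0.
Best responses: q_D = (137 - q_Y)/3, q_Y = (200 - q_D)/4.
Substituting one into the other gives q_D = 348/11 and q_Y = 463/11.
Price P = 226 - 811/11 = 1675/11.
Delta's profit: (1675/11)·(348/11) - 89·(348/11) - (1/2)(348/11)² = 1501.2893.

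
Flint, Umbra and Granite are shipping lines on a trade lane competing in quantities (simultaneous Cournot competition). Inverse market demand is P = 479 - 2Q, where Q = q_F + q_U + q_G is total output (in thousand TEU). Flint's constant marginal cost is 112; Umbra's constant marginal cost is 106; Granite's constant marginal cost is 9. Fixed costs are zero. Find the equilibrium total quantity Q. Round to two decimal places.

Flint's profit: π_F = (479 - 2Q)q_F - (112q_F). Setting ∂π_F/∂q_F = 0: 367 - 4q_F - 2(q_U + q_G) = 0.
Umbra's first-order condition: 373 - 4q_U - 2(q_F + q_G) = 0.
Granite's first-order condition: 470 - 4q_G - 2(q_F + q_U) = 0.
Summing all 3 equations gives 1210 − 8Q = 0, hence Q = 605/4.
Back-substituting: q_F = (367 − 605/2)/2 = 129/4, q_U = (373 − 605/2)/2 = 141/4, q_G = (470 − 605/2)/2 = 335/4.
Total output Q = 129/4 + 141/4 + 335/4 = 605/4.

151.25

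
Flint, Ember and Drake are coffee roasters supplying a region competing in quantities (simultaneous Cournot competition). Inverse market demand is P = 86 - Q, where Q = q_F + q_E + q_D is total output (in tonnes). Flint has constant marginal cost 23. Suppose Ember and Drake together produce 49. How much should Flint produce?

With rivals' combined output fixed at 49, Flint's profit is π_F = (86 - 49 - q_F)q_F - (23q_F) = (37 - q_F)q_F - (23q_F).
∂π_F/∂q_F = 14 - 2q_F = 0, so q_F = 7.

7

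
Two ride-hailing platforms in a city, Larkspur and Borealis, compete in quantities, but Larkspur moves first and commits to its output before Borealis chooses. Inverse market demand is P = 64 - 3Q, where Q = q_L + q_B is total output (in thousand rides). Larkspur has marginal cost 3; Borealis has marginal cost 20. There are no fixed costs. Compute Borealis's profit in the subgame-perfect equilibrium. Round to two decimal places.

2.08

Solve by backward induction. Given q_L, the follower Borealis maximises π_B = (64 - 3q_L - 3q_B)q_B - 20q_B.
Follower FOC: 44 - 3q_L - 6q_B = 0, so q_B(q_L) = (44 - 3q_L)/6.
The leader anticipates this reaction. Substituting into P = 64 - 3Q gives P = 42 - (3/2)q_L, so π_L = (42 - (3/2)q_L)q_L - 3q_L.
The leader's first-order condition 39 - 3q_L = 0 yields q_L = 13.
Then q_B = (44 - 3·13)/6 = 5/6.
Price P = 64 - 3·(83/6) = 45/2.
Borealis's profit: (45/2 - 20)·(5/6) = 25/12.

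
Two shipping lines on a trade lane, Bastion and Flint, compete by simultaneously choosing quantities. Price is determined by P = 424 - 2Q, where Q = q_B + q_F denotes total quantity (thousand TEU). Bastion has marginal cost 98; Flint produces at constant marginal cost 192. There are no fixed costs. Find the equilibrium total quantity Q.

Bastion's profit: π_B = (424 - 2Q)q_B - (98q_B). Setting ∂π_B/∂q_B = 0: 326 - 4q_B - 2(q_F) = 0.
Flint's profit: π_F = (424 - 2Q)q_F - (192q_F). Setting ∂π_F/∂q_F = 0: 232 - 4q_F - 2(q_B) = 0.
Best responses: q_B = (326 - 2q_F)/4, q_F = (232 - 2q_B)/4.
Substituting one into the other gives q_B = 70 and q_F = 23.
Total output Q = 70 + 23 = 93.

93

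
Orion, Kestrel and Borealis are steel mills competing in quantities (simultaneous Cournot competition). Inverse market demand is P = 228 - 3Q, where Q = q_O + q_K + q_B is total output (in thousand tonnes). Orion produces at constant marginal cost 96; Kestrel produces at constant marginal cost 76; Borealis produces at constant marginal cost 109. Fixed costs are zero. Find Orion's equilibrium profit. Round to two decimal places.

325.52

Orion's profit: π_O = (228 - 3Q)q_O - (96q_O). Setting ∂π_O/∂q_O = 0: 132 - 6q_O - 3(q_K + q_B) = 0.
Kestrel's profit: π_K = (228 - 3Q)q_K - (76q_K). Setting ∂π_K/∂q_K = 0: 152 - 6q_K - 3(q_O + q_B) = 0.
Borealis's profit: π_B = (228 - 3Q)q_B - (109q_B). Setting ∂π_B/∂q_B = 0: 119 - 6q_B - 3(q_O + q_K) = 0.
Adding the 3 first-order conditions: 403 − 12Q = 0, so Q = 403/12.
Back-substituting: q_O = (132 − 403/4)/3 = 125/12, q_K = (152 − 403/4)/3 = 205/12, q_B = (119 − 403/4)/3 = 73/12.
Price P = 228 - 3·(403/12) = 509/4.
Orion's profit: (509/4 - 96)·(125/12) = 325.5208.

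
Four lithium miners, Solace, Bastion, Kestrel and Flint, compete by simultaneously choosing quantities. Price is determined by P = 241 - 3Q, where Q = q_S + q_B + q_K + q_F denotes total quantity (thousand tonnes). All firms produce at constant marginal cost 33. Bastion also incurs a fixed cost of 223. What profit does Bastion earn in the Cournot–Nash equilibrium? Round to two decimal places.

353.85

A representative firm's profit is π_i = q_i(241 - 3Q) - 33q_i.
Setting ∂π_i/∂q_i = 0 with rivals' quantities fixed: 208 - 6q_i - 3·Σ_{j≠i} q_j = 0.
By symmetry each firm produces the same amount; substituting Σ_{j≠i} q_j = 3q_i yields q_i = 208/15.
Price P = 241 - 3·(832/15) = 373/5.
Bastion's profit: (373/5 - 33)·(208/15) - 223 = 353.8533.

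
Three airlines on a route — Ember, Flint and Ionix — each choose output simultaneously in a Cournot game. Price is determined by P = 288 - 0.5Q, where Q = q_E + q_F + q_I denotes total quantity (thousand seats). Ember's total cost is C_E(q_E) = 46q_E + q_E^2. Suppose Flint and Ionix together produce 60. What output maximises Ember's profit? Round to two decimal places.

With rivals' combined output fixed at 60, Ember's profit is π_E = (288 - (1/2)·60 - (1/2)q_E)q_E - (46q_E + q_E²) = (258 - (1/2)q_E)q_E - (46q_E + q_E²).
∂π_E/∂q_E = 212 - 3q_E = 0, so q_E = 212/3.

70.67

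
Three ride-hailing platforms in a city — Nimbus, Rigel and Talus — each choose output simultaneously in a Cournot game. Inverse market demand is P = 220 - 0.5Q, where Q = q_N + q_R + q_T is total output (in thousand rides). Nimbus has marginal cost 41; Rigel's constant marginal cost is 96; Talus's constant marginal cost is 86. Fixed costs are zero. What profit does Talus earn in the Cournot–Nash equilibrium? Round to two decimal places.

1225.13

Nimbus's profit: π_N = (220 - 0.5Q)q_N - (41q_N). Setting ∂π_N/∂q_N = 0: 179 - q_N - (1/2)(q_R + q_T) = 0.
Rigel's profit: π_R = (220 - 0.5Q)q_R - (96q_R). Setting ∂π_R/∂q_R = 0: 124 - q_R - (1/2)(q_N + q_T) = 0.
Talus's first-order condition: 134 - q_T - (1/2)(q_N + q_R) = 0.
Adding the 3 first-order conditions: 437 − 2Q = 0, so Q = 437/2.
Back-substituting: q_N = (179 − 437/4)/(1/2) = 279/2, q_R = (124 − 437/4)/(1/2) = 59/2, q_T = (134 − 437/4)/(1/2) = 99/2.
Price P = 220 - (1/2)·(437/2) = 443/4.
Talus's profit: (443/4 - 86)·(99/2) = 1225.1250.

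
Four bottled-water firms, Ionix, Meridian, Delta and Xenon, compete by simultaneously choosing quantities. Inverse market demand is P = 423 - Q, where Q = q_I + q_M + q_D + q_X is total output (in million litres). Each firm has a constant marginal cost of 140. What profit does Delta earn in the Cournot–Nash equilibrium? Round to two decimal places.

A representative firm's profit is π_i = q_i(423 - Q) - 140q_i.
Setting ∂π_i/∂q_i = 0 with rivals' quantities fixed: 283 - 2q_i - Σ_{j≠i} q_j = 0.
By symmetry each firm produces the same amount; substituting Σ_{j≠i} q_j = 3q_i yields q_i = 283/5.
Price P = 423 - 1132/5 = 983/5.
Delta's profit: (983/5 - 140)·(283/5) = 3203.5600.

3203.56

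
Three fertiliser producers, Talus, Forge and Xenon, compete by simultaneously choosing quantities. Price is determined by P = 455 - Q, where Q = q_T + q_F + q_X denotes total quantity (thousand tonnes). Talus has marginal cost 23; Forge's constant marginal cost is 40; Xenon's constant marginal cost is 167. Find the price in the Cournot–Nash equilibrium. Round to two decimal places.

Talus's profit: π_T = (455 - Q)q_T - (23q_T). Setting ∂π_T/∂q_T = 0: 432 - 2q_T - (q_F + q_X) = 0.
Forge's profit: π_F = (455 - Q)q_F - (40q_F). Setting ∂π_F/∂q_F = 0: 415 - 2q_F - (q_T + q_X) = 0.
Xenon's profit: π_X = (455 - Q)q_X - (167q_X). Setting ∂π_X/∂q_X = 0: 288 - 2q_X - (q_T + q_F) = 0.
Summing all 3 equations gives 1135 − 4Q = 0, hence Q = 1135/4.
Back-substituting: q_T = (432 − 1135/4) = 593/4, q_F = (415 − 1135/4) = 525/4, q_X = (288 − 1135/4) = 17/4.
Total output Q = 1135/4, so price P = 455 - 1135/4 = 685/4.

171.25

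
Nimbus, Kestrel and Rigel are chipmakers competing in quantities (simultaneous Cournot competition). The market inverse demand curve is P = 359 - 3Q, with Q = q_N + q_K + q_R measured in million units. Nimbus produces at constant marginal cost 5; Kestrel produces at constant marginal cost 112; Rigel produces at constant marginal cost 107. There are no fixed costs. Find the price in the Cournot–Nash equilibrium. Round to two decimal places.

Nimbus's profit: π_N = (359 - 3Q)q_N - (5q_N). Setting ∂π_N/∂q_N = 0: 354 - 6q_N - 3(q_K + q_R) = 0.
Kestrel's first-order condition: 247 - 6q_K - 3(q_N + q_R) = 0.
Rigel's first-order condition: 252 - 6q_R - 3(q_N + q_K) = 0.
Adding the 3 conditions: 853 − 6Q − 6Q = 0, i.e. Q = 853/12.
Back-substituting: q_N = (354 − 853/4)/3 = 563/12, q_K = (247 − 853/4)/3 = 45/4, q_R = (252 − 853/4)/3 = 155/12.
Total output Q = 853/12, so price P = 359 - 3·(853/12) = 583/4.

145.75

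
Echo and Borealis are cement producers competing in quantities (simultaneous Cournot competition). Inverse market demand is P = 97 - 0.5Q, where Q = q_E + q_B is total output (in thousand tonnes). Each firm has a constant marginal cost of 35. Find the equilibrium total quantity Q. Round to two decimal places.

82.67

A representative firm's profit is π_i = q_i(97 - 0.5Q) - 35q_i.
First-order condition (treating rivals' output as given): 62 - q_i - (1/2)q_j = 0.
By symmetry each firm produces the same amount; substituting q_j = q_i yields q_i = 62/(3/2) = 124/3.
Total output Q = 124/3 + 124/3 = 248/3.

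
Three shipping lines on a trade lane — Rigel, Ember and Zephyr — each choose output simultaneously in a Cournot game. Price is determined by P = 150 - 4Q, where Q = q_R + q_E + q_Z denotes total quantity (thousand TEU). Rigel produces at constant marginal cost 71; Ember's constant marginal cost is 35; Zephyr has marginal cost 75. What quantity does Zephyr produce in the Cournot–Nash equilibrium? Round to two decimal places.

1.94

Rigel's profit: π_R = (150 - 4Q)q_R - (71q_R). Setting ∂π_R/∂q_R = 0: 79 - 8q_R - 4(q_E + q_Z) = 0.
Ember's first-order condition: 115 - 8q_E - 4(q_R + q_Z) = 0.
Zephyr's first-order condition: 75 - 8q_Z - 4(q_R + q_E) = 0.
Summing all 3 equations gives 269 − 16Q = 0, hence Q = 269/16.
Back-substituting: q_R = (79 − 269/4)/4 = 47/16, q_E = (115 − 269/4)/4 = 191/16, q_Z = (75 − 269/4)/4 = 31/16.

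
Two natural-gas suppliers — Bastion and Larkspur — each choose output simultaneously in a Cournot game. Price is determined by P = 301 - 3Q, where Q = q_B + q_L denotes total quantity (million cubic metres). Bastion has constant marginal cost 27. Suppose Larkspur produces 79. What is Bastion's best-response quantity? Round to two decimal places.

With the rival's output fixed at 79, Bastion's profit is π_B = (301 - 3·79 - 3q_B)q_B - (27q_B) = (64 - 3q_B)q_B - (27q_B).
∂π_B/∂q_B = 37 - 6q_B = 0, so q_B = 37/6.

6.17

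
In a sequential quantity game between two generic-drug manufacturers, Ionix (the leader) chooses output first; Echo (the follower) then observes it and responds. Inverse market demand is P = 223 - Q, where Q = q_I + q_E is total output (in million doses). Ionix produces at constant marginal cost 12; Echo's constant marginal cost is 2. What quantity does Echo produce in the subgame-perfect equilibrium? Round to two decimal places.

The follower Echo best-responds to any q_I: π_E = (223 - Q)q_E - 2q_E.
Follower FOC: 221 - q_I - 2q_E = 0, so q_E(q_I) = (221 - q_I)/2.
Ionix substitutes q_E(q_I) into its own profit: π_I = q_I(223 - q_I - (221 - q_I)/2) - 12q_I = (225/2 - (1/2)q_I)q_I - 12q_I.
Leader FOC: 201/2 - q_I = 0, so q_I = 201/2.
Then q_E = (221 - 201/2)/2 = 241/4.

60.25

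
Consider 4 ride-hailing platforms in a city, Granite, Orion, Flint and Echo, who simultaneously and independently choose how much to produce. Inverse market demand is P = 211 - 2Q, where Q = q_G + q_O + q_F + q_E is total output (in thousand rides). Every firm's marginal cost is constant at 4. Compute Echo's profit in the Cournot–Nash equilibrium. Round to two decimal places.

856.98

A representative firm's profit is π_i = q_i(211 - 2Q) - 4q_i.
First-order condition (treating rivals' output as given): 207 - 4q_i - 2·Σ_{j≠i} q_j = 0.
With identical firms every q_j equals q_i, so Σ_{j≠i} q_j = 3q_i and 207 = 10q_i, giving q_i = 207/10.
Price P = 211 - 2·(414/5) = 227/5.
Echo's profit: (227/5 - 4)·(207/10) = 856.9800.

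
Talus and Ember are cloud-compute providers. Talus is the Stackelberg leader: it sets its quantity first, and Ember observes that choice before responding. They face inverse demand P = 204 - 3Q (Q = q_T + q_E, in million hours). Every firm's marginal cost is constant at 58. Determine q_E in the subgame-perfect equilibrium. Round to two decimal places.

Solve by backward induction. Given q_T, the follower Ember maximises π_E = (204 - 3q_T - 3q_E)q_E - 58q_E.
Setting the follower's marginal profit to zero, 146 - 3q_T - 6q_E = 0, i.e. q_E = (146 - 3q_T)/6.
The leader anticipates this reaction. Substituting into P = 204 - 3Q gives P = 131 - (3/2)q_T, so π_T = (131 - (3/2)q_T)q_T - 58q_T.
The leader's first-order condition 73 - 3q_T = 0 yields q_T = 73/3.
Then q_E = (146 - 3·(73/3))/6 = 73/6.

12.17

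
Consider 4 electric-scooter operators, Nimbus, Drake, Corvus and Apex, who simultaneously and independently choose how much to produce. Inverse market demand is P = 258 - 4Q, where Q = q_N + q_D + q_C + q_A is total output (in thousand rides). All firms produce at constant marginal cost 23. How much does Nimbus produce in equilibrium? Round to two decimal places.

11.75

Each firm earns π_i = (258 - 4Q)q_i - 23q_i.
First-order condition (treating rivals' output as given): 235 - 8q_i - 4·Σ_{j≠i} q_j = 0.
With identical firms every q_j equals q_i, so Σ_{j≠i} q_j = 3q_i and 235 = 20q_i, giving q_i = 47/4.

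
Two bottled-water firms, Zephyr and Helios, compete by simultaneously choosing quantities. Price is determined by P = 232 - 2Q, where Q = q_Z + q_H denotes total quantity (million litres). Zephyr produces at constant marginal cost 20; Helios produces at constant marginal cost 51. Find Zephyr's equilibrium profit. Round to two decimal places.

Zephyr's profit: π_Z = (232 - 2Q)q_Z - (20q_Z). Setting ∂π_Z/∂q_Z = 0: 212 - 4q_Z - 2(q_H) = 0.
Helios's profit: π_H = (232 - 2Q)q_H - (51q_H). Setting ∂π_H/∂q_H = 0: 181 - 4q_H - 2(q_Z) = 0.
Best responses: q_Z = (212 - 2q_H)/4, q_H = (181 - 2q_Z)/4.
Substituting one into the other gives q_Z = 81/2 and q_H = 25.
Price P = 232 - 2·(131/2) = 101.
Zephyr's profit: (101 - 20)·(81/2) = 3280.5000.

3280.50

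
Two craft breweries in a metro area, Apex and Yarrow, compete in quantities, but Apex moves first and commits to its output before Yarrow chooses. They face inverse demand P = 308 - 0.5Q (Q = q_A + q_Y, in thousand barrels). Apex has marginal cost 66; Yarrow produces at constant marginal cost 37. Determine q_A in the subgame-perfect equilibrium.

213

The follower Yarrow best-responds to any q_A: π_Y = (308 - 0.5Q)q_Y - 37q_Y.
Setting the follower's marginal profit to zero, 271 - (1/2)q_A - q_Y = 0, i.e. q_Y = (271 - (1/2)q_A).
Apex substitutes q_Y(q_A) into its own profit: π_A = q_A(308 - (1/2)q_A - (271 - (1/2)q_A)/2) - 66q_A = (345/2 - (1/4)q_A)q_A - 66q_A.
Leader FOC: 213/2 - (1/2)q_A = 0, so q_A = 213.
Then q_Y = (271 - (1/2)·213) = 329/2.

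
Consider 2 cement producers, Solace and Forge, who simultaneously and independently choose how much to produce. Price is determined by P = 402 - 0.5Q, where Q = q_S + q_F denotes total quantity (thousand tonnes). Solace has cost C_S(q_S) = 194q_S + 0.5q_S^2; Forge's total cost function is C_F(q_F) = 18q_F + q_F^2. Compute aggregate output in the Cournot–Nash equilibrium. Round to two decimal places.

190.61

Solace's profit: π_S = (402 - 0.5Q)q_S - (194q_S + (1/2)q_S²). Setting ∂π_S/∂q_S = 0: 208 - 2q_S - (1/2)(q_F) = 0.
Forge's first-order condition: 384 - 3q_F - (1/2)(q_S) = 0.
So q_S = (208 - (1/2)q_F)/2 and q_F = (384 - (1/2)q_S)/3.
Substituting one into the other gives q_S = 1728/23 and q_F = 115.4783.
Total output Q = 1728/23 + 115.4783 = 190.6087.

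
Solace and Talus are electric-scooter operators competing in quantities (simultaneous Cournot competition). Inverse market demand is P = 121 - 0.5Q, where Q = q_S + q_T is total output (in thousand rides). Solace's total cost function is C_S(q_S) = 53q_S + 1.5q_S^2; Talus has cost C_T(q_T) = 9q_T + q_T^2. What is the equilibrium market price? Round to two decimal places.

Solace's profit: π_S = (121 - 0.5Q)q_S - (53q_S + (3/2)q_S²). Setting ∂π_S/∂q_S = 0: 68 - 4q_S - (1/2)(q_T) = 0.
Talus's first-order condition: 112 - 3q_T - (1/2)(q_S) = 0.
So q_S = (68 - (1/2)q_T)/4 and q_T = (112 - (1/2)q_S)/3.
Solving the pair: q_S = 592/47, q_T = 1656/47.
Total output Q = 47.8298, so price P = 121 - (1/2)·47.8298 = 97.0851.

97.09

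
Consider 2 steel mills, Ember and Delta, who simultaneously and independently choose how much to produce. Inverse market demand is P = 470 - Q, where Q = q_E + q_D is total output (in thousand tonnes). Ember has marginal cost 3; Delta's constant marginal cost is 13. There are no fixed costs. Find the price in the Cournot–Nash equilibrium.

Ember's profit: π_E = (470 - Q)q_E - (3q_E). Setting ∂π_E/∂q_E = 0: 467 - 2q_E - (q_D) = 0.
Delta's first-order condition: 457 - 2q_D - (q_E) = 0.
Best responses: q_E = (467 - q_D)/2, q_D = (457 - q_E)/2.
Substituting one into the other gives q_E = 159 and q_D = 149.
Total output Q = 308, so price P = 470 - 308 = 162.

162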